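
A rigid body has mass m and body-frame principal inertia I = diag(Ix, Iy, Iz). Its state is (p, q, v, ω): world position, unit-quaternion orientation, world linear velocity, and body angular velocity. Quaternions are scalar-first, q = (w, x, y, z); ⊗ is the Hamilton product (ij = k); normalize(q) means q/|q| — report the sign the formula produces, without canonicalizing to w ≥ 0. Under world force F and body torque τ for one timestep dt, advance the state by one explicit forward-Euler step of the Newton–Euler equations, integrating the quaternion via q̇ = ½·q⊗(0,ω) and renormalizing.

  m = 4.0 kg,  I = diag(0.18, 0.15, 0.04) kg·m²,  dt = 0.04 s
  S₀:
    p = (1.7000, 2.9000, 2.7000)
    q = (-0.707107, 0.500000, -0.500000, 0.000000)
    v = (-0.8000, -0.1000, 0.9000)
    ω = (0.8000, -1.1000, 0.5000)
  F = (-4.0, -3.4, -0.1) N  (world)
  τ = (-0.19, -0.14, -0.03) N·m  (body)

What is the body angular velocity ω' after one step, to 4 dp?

ω' = (0.7443, -1.1523, 0.4436)

gyro term ω×Iω = (0.0605, 0.0560, 0.0264)
(τ − ω×Iω)/I = (-1.3917, -1.3067, -1.4100)
new body rate ω' = (0.7443, -1.1523, 0.4436)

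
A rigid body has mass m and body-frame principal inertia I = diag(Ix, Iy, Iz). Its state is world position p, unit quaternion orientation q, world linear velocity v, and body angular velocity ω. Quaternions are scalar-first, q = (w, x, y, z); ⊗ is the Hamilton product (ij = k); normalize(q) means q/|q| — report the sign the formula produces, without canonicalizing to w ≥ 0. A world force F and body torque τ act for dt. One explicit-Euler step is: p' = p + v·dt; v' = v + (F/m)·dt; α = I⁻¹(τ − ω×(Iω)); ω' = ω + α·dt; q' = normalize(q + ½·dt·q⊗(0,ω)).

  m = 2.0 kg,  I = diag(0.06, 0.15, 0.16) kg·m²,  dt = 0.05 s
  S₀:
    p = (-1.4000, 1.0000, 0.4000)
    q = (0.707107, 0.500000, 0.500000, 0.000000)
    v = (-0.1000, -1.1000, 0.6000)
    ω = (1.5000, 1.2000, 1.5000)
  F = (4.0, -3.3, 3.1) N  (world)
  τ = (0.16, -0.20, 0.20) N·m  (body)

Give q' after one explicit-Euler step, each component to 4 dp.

q' = (0.6721, 0.5443, 0.5015, 0.0227)

Hamilton product q⊗(0,ω) = (-1.3500000, 1.8106605, 0.0985284, 0.9106605)
q' = normalize(q + ½dt·q⊗(0,ω)) = (0.6721, 0.5443, 0.5015, 0.0227)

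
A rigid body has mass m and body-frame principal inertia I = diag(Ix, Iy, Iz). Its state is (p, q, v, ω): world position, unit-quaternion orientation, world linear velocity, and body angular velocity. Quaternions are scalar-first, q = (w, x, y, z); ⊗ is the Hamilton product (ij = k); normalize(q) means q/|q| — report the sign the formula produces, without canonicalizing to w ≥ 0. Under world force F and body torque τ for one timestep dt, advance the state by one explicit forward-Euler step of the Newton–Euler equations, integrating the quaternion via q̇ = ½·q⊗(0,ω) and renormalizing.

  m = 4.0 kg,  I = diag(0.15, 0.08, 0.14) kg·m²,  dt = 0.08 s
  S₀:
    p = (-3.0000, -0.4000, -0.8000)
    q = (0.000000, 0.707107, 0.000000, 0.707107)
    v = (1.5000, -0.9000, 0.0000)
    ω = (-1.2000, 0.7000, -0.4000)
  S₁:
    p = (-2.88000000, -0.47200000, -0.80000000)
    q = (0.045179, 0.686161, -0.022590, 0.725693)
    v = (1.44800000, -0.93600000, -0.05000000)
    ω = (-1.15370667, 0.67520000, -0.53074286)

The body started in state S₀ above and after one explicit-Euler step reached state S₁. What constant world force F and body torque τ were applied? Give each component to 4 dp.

F = (-2.6000, -1.8000, -2.5000)
τ = (0.0700, -0.0200, -0.1700)

velocity change Δv = (-0.05200000, -0.03600000, -0.05000000)
m·(v₁−v₀)/dt = (-2.6000, -1.8000, -2.5000)
Δω = ω₁−ω₀ = (0.04629333, -0.02480000, -0.13074286)
τ = I·(Δω/dt) + ω₀×(Iω₀) = (0.0700, -0.0200, -0.1700)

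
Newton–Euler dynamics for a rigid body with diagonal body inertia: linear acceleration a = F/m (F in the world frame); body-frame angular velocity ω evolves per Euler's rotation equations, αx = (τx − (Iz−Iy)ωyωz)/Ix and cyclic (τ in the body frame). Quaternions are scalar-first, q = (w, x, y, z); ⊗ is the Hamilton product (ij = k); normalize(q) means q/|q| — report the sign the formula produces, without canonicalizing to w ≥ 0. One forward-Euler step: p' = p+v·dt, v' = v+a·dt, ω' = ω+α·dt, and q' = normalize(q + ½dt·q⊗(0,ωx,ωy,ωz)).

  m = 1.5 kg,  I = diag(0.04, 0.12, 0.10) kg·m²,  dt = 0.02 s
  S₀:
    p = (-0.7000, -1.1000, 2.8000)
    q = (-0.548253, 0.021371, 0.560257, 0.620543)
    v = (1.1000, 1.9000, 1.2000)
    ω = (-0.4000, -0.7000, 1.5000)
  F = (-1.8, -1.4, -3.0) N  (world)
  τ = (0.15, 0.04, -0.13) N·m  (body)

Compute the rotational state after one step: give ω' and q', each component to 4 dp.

ω×(Iω) gyroscopic = (0.0210, 0.0360, 0.0224)
(τ − ω×Iω)/I = (3.2250, 0.0333, -1.5240)
ω + α·dt = (-0.3355, -0.6993, 1.4695)
Hamilton product q⊗(0,ω) = (-0.5300862, 1.4940668, 0.1035034, -0.6132364)
q + ½dt·q⊗(0,ω), renormalized = (-0.5535, 0.0363, 0.5612, 0.6143)

ω' = (-0.3355, -0.6993, 1.4695)
q' = (-0.5535, 0.0363, 0.5612, 0.6143)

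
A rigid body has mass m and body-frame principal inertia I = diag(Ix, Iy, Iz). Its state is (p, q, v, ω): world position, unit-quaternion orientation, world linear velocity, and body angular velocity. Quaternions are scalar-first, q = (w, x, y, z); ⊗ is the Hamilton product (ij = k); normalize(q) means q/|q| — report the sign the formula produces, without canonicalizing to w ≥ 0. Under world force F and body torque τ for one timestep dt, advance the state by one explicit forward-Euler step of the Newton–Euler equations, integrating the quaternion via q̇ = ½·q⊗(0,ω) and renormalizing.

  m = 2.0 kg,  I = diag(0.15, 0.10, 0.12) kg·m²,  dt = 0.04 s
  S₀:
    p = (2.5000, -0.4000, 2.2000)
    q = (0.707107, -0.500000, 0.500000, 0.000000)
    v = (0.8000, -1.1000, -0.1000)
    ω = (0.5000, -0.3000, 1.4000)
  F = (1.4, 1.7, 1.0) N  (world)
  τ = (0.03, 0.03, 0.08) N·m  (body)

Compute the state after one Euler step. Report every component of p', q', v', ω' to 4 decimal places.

p' = (2.5320, -0.4440, 2.1960)
q' = (0.7148, -0.4787, 0.5095, 0.0178)
v' = (0.8280, -1.0660, -0.0800)
ω' = (0.5102, -0.2964, 1.4242)

angular accel α = (0.2560, 0.0900, 0.6042)
ω' = ω + α·dt = (0.5102, -0.2964, 1.4242)
Hamilton product q⊗(0,ω) = (0.4000000, 1.0535535, 0.4878679, 0.8899498)
q + ½dt·q⊗(0,ω), renormalized = (0.7148, -0.4787, 0.5095, 0.0178)
p' = p + v·dt = (2.5320, -0.4440, 2.1960)
new velocity v' = (0.8280, -1.0660, -0.0800)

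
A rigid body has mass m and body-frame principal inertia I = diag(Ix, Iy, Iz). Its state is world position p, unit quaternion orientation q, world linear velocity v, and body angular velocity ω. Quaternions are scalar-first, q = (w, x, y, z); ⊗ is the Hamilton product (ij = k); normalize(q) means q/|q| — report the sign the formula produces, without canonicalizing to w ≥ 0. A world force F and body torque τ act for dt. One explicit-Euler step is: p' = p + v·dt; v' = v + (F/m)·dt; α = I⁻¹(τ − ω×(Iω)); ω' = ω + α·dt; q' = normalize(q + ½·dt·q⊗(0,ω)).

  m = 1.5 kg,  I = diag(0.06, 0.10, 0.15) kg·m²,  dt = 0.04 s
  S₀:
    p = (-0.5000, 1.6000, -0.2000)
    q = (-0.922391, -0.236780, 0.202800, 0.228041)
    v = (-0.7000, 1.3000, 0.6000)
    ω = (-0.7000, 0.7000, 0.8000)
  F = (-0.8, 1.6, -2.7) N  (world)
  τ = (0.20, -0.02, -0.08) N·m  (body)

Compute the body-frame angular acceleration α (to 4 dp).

α = (2.8667, -0.7040, -0.4027)

ω×(Iω) gyroscopic = (0.0280, 0.0504, -0.0196)
angular accel α = (2.8667, -0.7040, -0.4027)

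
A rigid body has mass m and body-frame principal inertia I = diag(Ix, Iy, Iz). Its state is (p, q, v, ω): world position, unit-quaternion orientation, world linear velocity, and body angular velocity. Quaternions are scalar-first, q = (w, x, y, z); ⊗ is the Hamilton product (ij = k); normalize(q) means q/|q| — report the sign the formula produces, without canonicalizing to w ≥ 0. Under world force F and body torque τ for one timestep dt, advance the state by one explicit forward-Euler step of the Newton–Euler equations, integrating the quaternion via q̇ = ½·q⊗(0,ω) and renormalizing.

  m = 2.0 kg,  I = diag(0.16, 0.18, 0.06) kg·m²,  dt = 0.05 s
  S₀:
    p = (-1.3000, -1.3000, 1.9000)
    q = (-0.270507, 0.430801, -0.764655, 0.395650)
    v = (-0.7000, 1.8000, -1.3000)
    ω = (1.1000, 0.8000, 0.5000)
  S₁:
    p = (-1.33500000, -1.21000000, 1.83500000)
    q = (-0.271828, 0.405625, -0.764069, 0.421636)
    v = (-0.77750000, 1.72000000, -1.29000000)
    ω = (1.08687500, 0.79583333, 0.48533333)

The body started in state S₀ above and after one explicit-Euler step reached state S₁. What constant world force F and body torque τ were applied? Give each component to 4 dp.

rate change Δω = (-0.01312500, -0.00416667, -0.01466667)
precession coupling = (-0.0480, 0.0550, 0.0176)
applied torque τ = (-0.0900, 0.0400, 0.0000)
velocity change Δv = (-0.07750000, -0.08000000, 0.01000000)
m·(v₁−v₀)/dt = (-3.1000, -3.2000, 0.4000)

F = (-3.1000, -3.2000, 0.4000)
τ = (-0.0900, 0.0400, 0.0000)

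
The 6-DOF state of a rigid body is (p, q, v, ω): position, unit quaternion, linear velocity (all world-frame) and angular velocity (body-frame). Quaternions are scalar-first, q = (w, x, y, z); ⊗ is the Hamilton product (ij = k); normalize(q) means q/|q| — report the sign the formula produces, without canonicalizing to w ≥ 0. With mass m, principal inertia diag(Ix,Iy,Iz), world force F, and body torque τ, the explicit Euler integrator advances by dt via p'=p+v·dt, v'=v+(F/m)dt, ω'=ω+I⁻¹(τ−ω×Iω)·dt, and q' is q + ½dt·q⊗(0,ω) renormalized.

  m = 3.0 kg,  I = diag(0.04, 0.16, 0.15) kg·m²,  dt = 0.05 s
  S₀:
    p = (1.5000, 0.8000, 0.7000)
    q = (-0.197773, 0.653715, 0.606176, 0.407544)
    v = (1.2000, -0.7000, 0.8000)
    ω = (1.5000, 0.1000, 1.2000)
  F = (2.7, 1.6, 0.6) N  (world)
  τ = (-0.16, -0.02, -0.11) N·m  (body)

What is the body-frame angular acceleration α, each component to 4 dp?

gyro term ω×Iω = (-0.0012, -0.1980, 0.0180)
angular accel α = (-3.9700, 1.1125, -0.8533)

α = (-3.9700, 1.1125, -0.8533)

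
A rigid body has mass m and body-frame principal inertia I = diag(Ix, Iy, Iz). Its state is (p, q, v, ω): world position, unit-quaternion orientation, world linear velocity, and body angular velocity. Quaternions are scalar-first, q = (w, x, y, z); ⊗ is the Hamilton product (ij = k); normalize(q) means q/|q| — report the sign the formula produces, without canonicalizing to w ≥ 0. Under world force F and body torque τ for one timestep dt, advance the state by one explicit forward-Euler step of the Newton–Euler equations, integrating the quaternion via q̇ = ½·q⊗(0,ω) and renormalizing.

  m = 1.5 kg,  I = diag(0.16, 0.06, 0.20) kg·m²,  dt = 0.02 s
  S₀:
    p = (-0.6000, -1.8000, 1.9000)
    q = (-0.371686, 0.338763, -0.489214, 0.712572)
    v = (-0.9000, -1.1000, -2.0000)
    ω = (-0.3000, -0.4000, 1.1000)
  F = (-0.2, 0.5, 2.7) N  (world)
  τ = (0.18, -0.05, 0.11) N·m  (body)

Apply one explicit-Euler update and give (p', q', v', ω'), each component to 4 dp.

ω×(Iω) gyroscopic = (-0.0616, 0.0132, -0.0120)
α = I⁻¹(τ − ω×Iω) = (1.5100, -1.0533, 0.6100)
new body rate ω' = (-0.2698, -0.4211, 1.1122)
Hamilton product q⊗(0,ω) = (-0.8778859, -0.1416008, -0.4377365, -0.6911240)
q + ½dt·q⊗(0,ω), renormalized = (-0.3804, 0.3373, -0.4936, 0.7056)
p' = p + v·dt = (-0.6180, -1.8220, 1.8600)
v + (F/m)dt = (-0.9027, -1.0933, -1.9640)

p' = (-0.6180, -1.8220, 1.8600)
q' = (-0.3804, 0.3373, -0.4936, 0.7056)
v' = (-0.9027, -1.0933, -1.9640)
ω' = (-0.2698, -0.4211, 1.1122)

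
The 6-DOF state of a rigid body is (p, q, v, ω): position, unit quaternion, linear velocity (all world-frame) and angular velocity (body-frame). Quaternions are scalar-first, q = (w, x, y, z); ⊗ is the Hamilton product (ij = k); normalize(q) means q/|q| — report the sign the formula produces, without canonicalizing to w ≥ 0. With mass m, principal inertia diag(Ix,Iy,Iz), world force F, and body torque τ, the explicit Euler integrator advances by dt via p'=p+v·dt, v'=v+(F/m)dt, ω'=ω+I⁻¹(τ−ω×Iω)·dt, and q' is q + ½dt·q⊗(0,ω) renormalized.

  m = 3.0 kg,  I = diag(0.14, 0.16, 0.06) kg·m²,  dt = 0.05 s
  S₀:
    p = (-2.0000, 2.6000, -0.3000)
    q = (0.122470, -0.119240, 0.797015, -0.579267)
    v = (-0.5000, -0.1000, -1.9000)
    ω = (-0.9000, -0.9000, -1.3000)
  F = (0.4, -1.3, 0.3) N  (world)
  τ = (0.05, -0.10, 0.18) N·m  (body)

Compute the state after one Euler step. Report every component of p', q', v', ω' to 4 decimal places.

new position p' = (-2.0250, 2.5950, -0.3950)
v + (F/m)dt = (-0.4933, -0.1217, -1.8950)
gyro term ω×Iω = (-0.1170, 0.0936, 0.0162)
angular accel α = (1.1929, -1.2100, 2.7300)
ω + α·dt = (-0.8404, -0.9605, -1.1635)
q⊗(0,ω) = (-0.1430496, -1.6676828, 0.2561053, 0.6654185)
updated quaternion q' = (0.1188, -0.1608, 0.8026, -0.5621)

p' = (-2.0250, 2.5950, -0.3950)
q' = (0.1188, -0.1608, 0.8026, -0.5621)
v' = (-0.4933, -0.1217, -1.8950)
ω' = (-0.8404, -0.9605, -1.1635)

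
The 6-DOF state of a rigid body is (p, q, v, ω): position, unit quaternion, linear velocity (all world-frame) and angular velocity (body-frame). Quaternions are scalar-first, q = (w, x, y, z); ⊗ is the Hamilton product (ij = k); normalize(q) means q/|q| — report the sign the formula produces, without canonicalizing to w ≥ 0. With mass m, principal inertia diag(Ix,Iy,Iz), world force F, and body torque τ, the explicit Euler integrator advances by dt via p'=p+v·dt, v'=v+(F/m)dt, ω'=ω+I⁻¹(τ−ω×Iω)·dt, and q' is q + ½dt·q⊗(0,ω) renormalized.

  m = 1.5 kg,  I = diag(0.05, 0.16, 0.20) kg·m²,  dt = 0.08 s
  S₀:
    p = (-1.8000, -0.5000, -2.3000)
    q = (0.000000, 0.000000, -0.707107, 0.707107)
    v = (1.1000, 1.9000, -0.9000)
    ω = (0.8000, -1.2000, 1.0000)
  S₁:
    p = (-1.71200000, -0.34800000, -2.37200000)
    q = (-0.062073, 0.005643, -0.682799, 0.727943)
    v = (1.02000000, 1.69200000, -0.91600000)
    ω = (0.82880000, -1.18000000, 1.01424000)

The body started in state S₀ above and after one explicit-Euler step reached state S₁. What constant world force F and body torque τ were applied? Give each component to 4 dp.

rate change Δω = (0.02880000, 0.02000000, 0.01424000)
precession coupling = (-0.0480, -0.1200, -0.1056)
τ = I·(Δω/dt) + ω₀×(Iω₀) = (-0.0300, -0.0800, -0.0700)
Δv = v₁−v₀ = (-0.08000000, -0.20800000, -0.01600000)
applied force F = (-1.5000, -3.9000, -0.3000)

F = (-1.5000, -3.9000, -0.3000)
τ = (-0.0300, -0.0800, -0.0700)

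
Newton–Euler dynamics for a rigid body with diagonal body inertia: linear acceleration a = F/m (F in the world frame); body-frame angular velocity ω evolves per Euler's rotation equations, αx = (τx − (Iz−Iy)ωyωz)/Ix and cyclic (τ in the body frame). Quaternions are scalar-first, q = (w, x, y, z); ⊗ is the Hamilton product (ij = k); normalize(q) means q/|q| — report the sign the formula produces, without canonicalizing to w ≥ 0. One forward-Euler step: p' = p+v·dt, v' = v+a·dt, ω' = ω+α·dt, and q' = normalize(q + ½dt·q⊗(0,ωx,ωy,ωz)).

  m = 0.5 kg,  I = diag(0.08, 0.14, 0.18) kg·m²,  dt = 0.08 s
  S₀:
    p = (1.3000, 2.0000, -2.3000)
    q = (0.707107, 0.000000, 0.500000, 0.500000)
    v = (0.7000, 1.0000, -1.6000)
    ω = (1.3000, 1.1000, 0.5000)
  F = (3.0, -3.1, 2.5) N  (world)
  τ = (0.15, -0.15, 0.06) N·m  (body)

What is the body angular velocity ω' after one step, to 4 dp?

ω' = (1.4280, 1.0514, 0.4885)

angular accel α = (1.6000, -0.6071, -0.1433)
ω' = ω + α·dt = (1.4280, 1.0514, 0.4885)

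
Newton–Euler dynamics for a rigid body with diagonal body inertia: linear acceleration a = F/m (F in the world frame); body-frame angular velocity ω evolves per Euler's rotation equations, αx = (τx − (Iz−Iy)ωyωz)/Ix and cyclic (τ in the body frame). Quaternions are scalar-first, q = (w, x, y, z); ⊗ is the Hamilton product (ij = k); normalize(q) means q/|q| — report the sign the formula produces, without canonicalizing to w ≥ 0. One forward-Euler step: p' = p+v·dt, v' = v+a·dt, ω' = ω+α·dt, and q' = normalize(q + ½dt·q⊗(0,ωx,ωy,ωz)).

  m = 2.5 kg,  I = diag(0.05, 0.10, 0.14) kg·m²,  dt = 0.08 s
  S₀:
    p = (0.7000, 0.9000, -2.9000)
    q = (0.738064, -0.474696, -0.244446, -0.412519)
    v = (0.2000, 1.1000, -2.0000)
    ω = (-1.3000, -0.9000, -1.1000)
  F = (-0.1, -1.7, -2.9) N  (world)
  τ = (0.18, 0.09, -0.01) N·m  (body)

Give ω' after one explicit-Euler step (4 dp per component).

ω' = (-1.0754, -0.7250, -1.1391)

gyro term ω×Iω = (0.0396, -0.1287, 0.0585)
α = I⁻¹(τ − ω×Iω) = (2.8080, 2.1870, -0.4893)
ω' = ω + α·dt = (-1.0754, -0.7250, -1.1391)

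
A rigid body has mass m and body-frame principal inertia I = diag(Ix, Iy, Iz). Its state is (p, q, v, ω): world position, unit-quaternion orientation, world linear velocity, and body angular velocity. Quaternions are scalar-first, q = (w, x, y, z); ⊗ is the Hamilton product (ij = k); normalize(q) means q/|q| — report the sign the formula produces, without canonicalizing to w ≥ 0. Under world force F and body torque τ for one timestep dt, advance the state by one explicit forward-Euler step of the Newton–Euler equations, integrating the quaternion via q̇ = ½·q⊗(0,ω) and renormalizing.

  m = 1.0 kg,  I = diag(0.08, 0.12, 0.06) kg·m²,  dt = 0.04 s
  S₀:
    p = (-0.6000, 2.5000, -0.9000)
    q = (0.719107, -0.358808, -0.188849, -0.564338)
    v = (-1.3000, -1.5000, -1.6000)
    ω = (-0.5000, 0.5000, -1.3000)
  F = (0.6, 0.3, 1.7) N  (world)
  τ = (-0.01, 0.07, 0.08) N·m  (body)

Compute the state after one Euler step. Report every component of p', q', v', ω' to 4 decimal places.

p' = (-0.6520, 2.4400, -0.9640)
q' = (0.7024, -0.3553, -0.1853, -0.5883)
v' = (-1.2760, -1.4880, -1.5320)
ω' = (-0.5245, 0.5190, -1.2400)

gyro term ω×Iω = (0.0390, 0.0130, -0.0100)
α = I⁻¹(τ − ω×Iω) = (-0.6125, 0.4750, 1.5000)
ω + α·dt = (-0.5245, 0.5190, -1.2400)
Hamilton product q⊗(0,ω) = (-0.8186189, 0.1681192, 0.1752721, -1.2086676)
q + ½dt·q⊗(0,ω), renormalized = (0.7024, -0.3553, -0.1853, -0.5883)
p + v·dt = (-0.6520, 2.4400, -0.9640)
v + (F/m)dt = (-1.2760, -1.4880, -1.5320)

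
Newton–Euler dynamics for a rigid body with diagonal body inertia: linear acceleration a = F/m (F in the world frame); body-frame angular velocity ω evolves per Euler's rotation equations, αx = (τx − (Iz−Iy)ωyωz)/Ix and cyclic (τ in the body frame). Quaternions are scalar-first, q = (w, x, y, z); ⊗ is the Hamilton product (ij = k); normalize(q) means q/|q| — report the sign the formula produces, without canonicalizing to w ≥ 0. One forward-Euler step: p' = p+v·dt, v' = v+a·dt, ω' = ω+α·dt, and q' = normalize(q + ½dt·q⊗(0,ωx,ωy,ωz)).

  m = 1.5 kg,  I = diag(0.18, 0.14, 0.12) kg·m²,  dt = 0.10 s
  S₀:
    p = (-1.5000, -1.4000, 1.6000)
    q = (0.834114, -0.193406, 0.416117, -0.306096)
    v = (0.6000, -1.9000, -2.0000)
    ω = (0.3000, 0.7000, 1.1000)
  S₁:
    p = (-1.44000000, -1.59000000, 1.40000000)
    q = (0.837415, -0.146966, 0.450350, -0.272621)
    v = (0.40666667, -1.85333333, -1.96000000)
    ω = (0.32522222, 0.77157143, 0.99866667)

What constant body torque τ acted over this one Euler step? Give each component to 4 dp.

ω₁ − ω₀ = (0.02522222, 0.07157143, -0.10133333)
gyro term ω₀×Iω₀ = (-0.0154, 0.0198, -0.0084)
applied torque τ = (0.0300, 0.1200, -0.1300)

τ = (0.0300, 0.1200, -0.1300)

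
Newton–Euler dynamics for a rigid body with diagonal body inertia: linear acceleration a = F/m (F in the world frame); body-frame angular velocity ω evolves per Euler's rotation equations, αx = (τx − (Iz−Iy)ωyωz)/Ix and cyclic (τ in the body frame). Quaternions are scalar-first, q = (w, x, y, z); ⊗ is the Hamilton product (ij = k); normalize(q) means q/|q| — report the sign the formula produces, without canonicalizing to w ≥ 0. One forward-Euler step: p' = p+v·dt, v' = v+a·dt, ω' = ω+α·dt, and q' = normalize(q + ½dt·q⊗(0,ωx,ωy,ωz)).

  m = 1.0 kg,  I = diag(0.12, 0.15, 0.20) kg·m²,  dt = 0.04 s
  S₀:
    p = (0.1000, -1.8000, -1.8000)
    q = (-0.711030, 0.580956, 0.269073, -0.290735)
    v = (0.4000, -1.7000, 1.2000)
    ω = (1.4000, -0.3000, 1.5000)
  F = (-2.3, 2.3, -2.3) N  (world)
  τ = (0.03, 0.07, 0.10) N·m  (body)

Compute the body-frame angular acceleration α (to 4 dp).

α = (0.4375, 1.5867, 0.5630)

precession coupling ω×(Iω) = (-0.0225, -0.1680, -0.0126)
angular accel α = (0.4375, 1.5867, 0.5630)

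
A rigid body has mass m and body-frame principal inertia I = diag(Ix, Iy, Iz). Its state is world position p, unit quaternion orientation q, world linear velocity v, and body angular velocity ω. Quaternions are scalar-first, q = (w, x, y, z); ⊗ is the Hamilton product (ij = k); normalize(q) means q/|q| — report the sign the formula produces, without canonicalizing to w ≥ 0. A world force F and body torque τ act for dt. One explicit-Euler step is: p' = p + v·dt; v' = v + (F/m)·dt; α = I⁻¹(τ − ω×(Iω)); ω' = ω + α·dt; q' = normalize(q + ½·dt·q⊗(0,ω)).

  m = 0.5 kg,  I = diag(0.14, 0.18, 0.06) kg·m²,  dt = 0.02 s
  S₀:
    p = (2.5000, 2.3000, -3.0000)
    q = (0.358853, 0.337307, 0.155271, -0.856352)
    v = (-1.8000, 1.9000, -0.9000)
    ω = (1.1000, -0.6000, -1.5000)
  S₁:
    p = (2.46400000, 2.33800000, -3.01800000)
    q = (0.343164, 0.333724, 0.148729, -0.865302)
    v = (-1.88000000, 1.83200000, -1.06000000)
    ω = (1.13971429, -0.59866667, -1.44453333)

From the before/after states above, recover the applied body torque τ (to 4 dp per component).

ω₁ − ω₀ = (0.03971429, 0.00133333, 0.05546667)
gyro term ω₀×Iω₀ = (-0.1080, -0.1320, -0.0264)
applied torque τ = (0.1700, -0.1200, 0.1400)

τ = (0.1700, -0.1200, 0.1400)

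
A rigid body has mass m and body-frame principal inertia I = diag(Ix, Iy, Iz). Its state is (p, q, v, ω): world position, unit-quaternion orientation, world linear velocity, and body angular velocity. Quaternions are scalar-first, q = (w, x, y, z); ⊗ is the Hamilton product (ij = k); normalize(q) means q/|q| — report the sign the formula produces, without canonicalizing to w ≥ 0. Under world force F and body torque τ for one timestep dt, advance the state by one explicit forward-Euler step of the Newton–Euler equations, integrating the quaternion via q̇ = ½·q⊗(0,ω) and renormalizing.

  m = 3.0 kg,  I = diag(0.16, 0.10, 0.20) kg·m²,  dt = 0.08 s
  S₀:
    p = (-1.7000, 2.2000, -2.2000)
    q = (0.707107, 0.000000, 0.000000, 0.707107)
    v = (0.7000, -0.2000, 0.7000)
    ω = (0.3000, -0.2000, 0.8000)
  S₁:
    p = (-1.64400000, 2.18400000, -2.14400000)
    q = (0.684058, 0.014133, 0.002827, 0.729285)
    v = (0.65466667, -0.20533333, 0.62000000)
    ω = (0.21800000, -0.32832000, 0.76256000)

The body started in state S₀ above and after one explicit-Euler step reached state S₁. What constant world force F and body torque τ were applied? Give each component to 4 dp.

F = (-1.7000, -0.2000, -3.0000)
τ = (-0.1800, -0.1700, -0.0900)

v₁ − v₀ = (-0.04533333, -0.00533333, -0.08000000)
applied force F = (-1.7000, -0.2000, -3.0000)
rate change Δω = (-0.08200000, -0.12832000, -0.03744000)
τ = I·(Δω/dt) + ω₀×(Iω₀) = (-0.1800, -0.1700, -0.0900)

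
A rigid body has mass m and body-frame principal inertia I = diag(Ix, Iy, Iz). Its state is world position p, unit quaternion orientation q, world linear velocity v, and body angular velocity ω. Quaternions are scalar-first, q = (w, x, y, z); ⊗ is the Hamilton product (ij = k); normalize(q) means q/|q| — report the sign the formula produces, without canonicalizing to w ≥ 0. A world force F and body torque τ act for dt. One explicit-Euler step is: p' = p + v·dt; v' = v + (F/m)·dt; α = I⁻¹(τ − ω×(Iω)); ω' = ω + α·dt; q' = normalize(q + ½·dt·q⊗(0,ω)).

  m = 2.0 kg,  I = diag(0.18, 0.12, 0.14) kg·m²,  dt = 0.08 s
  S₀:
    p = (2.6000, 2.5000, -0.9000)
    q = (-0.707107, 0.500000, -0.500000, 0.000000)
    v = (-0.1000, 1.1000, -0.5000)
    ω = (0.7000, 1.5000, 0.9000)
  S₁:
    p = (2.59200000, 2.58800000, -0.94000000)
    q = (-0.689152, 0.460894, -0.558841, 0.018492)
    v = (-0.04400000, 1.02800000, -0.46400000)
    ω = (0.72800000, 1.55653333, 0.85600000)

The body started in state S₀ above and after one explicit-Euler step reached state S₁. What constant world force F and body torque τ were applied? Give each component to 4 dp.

F = (1.4000, -1.8000, 0.9000)
τ = (0.0900, 0.1100, -0.1400)

Δv = v₁−v₀ = (0.05600000, -0.07200000, 0.03600000)
applied force F = (1.4000, -1.8000, 0.9000)
rate change Δω = (0.02800000, 0.05653333, -0.04400000)
gyro term ω₀×Iω₀ = (0.0270, 0.0252, -0.0630)
τ = I·(Δω/dt) + ω₀×(Iω₀) = (0.0900, 0.1100, -0.1400)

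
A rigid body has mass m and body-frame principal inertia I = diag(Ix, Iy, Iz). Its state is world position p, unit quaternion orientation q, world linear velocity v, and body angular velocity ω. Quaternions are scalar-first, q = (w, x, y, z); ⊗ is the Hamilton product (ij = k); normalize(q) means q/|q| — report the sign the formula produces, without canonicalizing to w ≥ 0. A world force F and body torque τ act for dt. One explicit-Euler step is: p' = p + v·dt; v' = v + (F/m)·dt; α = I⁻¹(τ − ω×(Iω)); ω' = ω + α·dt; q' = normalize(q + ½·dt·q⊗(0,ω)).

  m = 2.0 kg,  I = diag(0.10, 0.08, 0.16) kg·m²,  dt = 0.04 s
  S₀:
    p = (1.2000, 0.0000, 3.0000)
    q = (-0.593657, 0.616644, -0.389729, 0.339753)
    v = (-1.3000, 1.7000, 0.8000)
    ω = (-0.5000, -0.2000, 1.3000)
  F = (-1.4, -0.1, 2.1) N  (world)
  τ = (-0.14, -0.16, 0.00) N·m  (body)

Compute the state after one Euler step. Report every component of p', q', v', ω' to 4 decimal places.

ω×(Iω) gyroscopic = (-0.0208, 0.0390, -0.0020)
angular accel α = (-1.1920, -2.4875, 0.0125)
ω + α·dt = (-0.5477, -0.2995, 1.3005)
q⊗(0,ω) = (-0.2113027, -0.1418686, -0.8527823, -1.0899474)
updated quaternion q' = (-0.5976, 0.6136, -0.4066, 0.3178)
a = F/m = (-0.7000, -0.0500, 1.0500)
new position p' = (1.1480, 0.0680, 3.0320)
v + (F/m)dt = (-1.3280, 1.6980, 0.8420)

p' = (1.1480, 0.0680, 3.0320)
q' = (-0.5976, 0.6136, -0.4066, 0.3178)
v' = (-1.3280, 1.6980, 0.8420)
ω' = (-0.5477, -0.2995, 1.3005)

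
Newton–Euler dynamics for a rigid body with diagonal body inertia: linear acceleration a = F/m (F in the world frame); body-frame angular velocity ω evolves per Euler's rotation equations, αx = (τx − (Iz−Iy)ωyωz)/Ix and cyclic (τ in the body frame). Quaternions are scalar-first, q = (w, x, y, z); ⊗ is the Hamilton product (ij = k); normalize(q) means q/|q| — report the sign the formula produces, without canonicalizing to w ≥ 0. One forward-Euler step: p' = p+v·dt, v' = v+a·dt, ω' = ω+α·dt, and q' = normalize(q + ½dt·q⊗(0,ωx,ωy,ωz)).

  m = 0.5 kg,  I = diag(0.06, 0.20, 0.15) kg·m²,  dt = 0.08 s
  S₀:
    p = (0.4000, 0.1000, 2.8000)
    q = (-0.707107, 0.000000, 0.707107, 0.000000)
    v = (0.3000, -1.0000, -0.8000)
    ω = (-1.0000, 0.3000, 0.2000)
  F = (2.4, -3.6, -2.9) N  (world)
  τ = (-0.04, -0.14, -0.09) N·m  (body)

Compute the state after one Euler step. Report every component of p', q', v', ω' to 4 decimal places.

p + v·dt = (0.4240, 0.0200, 2.7360)
v + (F/m)dt = (0.6840, -1.5760, -1.2640)
gyro term ω×Iω = (-0.0030, 0.0180, -0.0420)
angular accel α = (-0.6167, -0.7900, -0.3200)
new body rate ω' = (-1.0493, 0.2368, 0.1744)
Hamilton product q⊗(0,ω) = (-0.2121321, 0.8485284, -0.2121321, 0.5656856)
q' = normalize(q + ½dt·q⊗(0,ω)) = (-0.7149, 0.0339, 0.6980, 0.0226)

p' = (0.4240, 0.0200, 2.7360)
q' = (-0.7149, 0.0339, 0.6980, 0.0226)
v' = (0.6840, -1.5760, -1.2640)
ω' = (-1.0493, 0.2368, 0.1744)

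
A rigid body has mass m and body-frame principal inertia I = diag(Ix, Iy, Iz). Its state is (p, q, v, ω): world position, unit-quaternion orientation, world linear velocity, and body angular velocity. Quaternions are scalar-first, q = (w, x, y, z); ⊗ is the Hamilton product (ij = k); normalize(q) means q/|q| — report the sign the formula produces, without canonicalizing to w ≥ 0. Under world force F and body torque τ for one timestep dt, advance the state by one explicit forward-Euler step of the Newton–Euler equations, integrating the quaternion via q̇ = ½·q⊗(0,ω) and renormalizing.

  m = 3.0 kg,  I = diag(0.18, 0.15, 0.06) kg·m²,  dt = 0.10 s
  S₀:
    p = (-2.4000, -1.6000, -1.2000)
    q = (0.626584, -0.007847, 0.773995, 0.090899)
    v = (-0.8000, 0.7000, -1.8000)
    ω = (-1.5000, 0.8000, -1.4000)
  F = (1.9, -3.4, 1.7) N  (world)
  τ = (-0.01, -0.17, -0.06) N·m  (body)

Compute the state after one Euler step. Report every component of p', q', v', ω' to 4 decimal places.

p' = (-2.4800, -1.5300, -1.3800)
q' = (0.5978, -0.1120, 0.7869, 0.1041)
v' = (-0.7367, 0.5867, -1.7433)
ω' = (-1.5616, 0.5187, -1.5600)

linear accel F/m = (0.6333, -1.1333, 0.5667)
new position p' = (-2.4800, -1.5300, -1.3800)
new velocity v' = (-0.7367, 0.5867, -1.7433)
gyro term ω×Iω = (0.1008, 0.2520, 0.0360)
α = I⁻¹(τ − ω×Iω) = (-0.6156, -2.8133, -1.6000)
ω' = ω + α·dt = (-1.5616, 0.5187, -1.5600)
Hamilton product q⊗(0,ω) = (-0.5037079, -2.0961882, 0.3539329, 0.2774973)
updated quaternion q' = (0.5978, -0.1120, 0.7869, 0.1041)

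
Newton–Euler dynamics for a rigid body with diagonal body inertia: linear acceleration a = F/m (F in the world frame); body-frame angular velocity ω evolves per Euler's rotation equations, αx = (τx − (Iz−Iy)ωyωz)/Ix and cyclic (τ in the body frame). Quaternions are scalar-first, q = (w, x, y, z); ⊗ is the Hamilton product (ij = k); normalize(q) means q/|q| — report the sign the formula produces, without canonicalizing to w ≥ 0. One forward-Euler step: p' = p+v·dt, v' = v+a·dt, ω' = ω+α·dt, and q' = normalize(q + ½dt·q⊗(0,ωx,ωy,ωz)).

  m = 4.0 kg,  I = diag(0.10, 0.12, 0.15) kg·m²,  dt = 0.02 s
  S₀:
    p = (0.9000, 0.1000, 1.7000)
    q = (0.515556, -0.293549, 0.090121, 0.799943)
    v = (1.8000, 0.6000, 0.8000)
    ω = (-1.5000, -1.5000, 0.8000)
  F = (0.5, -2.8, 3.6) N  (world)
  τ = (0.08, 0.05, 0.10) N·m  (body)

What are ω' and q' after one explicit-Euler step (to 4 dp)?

(τ − ω×Iω)/I = (1.1600, -0.0833, 0.3667)
new body rate ω' = (-1.4768, -1.5017, 0.8073)
Hamilton product q⊗(0,ω) = (-0.9450964, 0.4986773, -1.7384093, 0.9879498)
q' = normalize(q + ½dt·q⊗(0,ω)) = (0.5060, -0.2885, 0.0727, 0.8096)

ω' = (-1.4768, -1.5017, 0.8073)
q' = (0.5060, -0.2885, 0.0727, 0.8096)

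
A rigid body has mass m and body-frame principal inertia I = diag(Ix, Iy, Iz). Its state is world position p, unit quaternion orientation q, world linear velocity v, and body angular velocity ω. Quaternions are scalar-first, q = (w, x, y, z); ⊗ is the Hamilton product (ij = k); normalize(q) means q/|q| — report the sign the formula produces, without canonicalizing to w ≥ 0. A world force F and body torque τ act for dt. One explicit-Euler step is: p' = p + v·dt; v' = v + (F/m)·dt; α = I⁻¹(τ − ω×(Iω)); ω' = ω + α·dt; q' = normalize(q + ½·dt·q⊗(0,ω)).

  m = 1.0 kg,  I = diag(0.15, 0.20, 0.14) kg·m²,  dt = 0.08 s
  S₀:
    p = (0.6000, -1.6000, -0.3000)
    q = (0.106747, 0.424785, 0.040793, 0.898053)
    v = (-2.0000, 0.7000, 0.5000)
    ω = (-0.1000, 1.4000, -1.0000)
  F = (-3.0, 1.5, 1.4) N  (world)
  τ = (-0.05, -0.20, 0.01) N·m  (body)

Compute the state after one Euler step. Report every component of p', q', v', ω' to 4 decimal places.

a = F/m = (-3.0000, 1.5000, 1.4000)
p + v·dt = (0.4400, -1.5440, -0.2600)
new velocity v' = (-2.2400, 0.8200, 0.6120)
α = I⁻¹(τ − ω×Iω) = (-0.8933, -1.0050, 0.1214)
ω + α·dt = (-0.1715, 1.3196, -0.9903)
q⊗(0,ω) = (0.8834213, -1.3087419, 0.4844255, 0.4920313)
q' = normalize(q + ½dt·q⊗(0,ω)) = (0.1417, 0.3716, 0.0600, 0.9156)

p' = (0.4400, -1.5440, -0.2600)
q' = (0.1417, 0.3716, 0.0600, 0.9156)
v' = (-2.2400, 0.8200, 0.6120)
ω' = (-0.1715, 1.3196, -0.9903)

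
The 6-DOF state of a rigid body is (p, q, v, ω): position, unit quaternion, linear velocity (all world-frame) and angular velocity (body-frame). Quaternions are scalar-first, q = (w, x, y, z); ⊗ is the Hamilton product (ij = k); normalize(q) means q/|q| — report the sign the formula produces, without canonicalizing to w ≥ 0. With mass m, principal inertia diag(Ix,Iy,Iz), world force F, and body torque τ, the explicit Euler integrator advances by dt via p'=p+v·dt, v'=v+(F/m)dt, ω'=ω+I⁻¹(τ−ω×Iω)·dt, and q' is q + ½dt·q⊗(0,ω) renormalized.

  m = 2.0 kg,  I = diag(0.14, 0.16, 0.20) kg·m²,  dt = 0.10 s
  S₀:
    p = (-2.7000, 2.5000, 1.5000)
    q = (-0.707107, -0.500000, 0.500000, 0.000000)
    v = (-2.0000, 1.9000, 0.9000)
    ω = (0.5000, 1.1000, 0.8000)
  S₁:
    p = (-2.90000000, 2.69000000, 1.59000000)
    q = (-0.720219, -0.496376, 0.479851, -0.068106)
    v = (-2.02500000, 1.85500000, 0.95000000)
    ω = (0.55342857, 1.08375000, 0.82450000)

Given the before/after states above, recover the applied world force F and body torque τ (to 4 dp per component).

F = (-0.5000, -0.9000, 1.0000)
τ = (0.1100, -0.0500, 0.0600)

Δω = ω₁−ω₀ = (0.05342857, -0.01625000, 0.02450000)
I·α + gyro = (0.1100, -0.0500, 0.0600)
Δv = v₁−v₀ = (-0.02500000, -0.04500000, 0.05000000)
m·(v₁−v₀)/dt = (-0.5000, -0.9000, 1.0000)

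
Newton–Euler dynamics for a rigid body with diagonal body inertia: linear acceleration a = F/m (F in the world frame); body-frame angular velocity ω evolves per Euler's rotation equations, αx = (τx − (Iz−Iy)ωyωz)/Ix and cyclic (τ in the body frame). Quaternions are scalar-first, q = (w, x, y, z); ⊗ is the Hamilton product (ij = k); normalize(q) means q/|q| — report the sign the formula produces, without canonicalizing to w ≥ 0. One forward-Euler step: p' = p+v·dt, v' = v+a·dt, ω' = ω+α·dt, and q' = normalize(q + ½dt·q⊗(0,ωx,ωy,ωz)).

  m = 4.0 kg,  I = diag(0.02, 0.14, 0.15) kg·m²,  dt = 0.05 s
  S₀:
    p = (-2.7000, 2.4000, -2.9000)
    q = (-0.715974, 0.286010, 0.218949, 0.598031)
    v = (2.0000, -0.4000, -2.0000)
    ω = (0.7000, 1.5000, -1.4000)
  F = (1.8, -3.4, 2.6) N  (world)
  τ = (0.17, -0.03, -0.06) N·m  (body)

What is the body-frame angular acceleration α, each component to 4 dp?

gyro term ω×Iω = (-0.0210, 0.1274, 0.1260)
angular accel α = (9.5500, -1.1243, -1.2400)

α = (9.5500, -1.1243, -1.2400)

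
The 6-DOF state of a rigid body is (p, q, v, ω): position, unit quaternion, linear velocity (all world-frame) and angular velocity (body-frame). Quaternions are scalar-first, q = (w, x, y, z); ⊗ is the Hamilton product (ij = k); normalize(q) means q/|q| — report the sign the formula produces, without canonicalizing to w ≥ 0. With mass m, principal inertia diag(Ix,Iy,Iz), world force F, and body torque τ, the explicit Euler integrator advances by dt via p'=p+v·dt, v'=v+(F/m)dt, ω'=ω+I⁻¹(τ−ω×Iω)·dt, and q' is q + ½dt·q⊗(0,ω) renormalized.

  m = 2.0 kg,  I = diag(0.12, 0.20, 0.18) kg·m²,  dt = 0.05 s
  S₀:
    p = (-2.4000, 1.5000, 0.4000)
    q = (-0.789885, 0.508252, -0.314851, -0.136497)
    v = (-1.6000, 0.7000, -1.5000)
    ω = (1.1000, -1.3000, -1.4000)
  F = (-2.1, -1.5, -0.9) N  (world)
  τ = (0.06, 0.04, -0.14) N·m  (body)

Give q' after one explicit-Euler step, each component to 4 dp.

q' = (-0.8176, 0.4924, -0.2747, -0.1165)

2q̇ = q⊗(0,ω) = (-1.1594793, -0.6055282, 1.5882566, 0.7914475)
updated quaternion q' = (-0.8176, 0.4924, -0.2747, -0.1165)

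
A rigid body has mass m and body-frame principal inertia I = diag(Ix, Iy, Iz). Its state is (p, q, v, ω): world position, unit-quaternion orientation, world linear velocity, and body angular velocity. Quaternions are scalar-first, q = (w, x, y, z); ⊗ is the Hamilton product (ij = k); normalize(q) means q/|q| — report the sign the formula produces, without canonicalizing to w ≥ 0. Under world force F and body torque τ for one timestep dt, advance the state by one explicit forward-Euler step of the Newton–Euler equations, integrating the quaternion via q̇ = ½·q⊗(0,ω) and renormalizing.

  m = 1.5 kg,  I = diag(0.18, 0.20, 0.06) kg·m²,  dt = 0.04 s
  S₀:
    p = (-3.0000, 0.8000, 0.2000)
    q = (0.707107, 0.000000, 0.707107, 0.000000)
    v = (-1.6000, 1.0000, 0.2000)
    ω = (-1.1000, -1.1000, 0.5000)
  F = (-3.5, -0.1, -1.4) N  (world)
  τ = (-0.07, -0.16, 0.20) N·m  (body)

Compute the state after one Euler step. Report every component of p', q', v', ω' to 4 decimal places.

p' = (-3.0640, 0.8400, 0.2080)
q' = (0.7223, -0.0085, 0.6912, 0.0226)
v' = (-1.6933, 0.9973, 0.1627)
ω' = (-1.1327, -1.1188, 0.6172)

linear accel F/m = (-2.3333, -0.0667, -0.9333)
new position p' = (-3.0640, 0.8400, 0.2080)
v + (F/m)dt = (-1.6933, 0.9973, 0.1627)
α = I⁻¹(τ − ω×Iω) = (-0.8167, -0.4700, 2.9300)
new body rate ω' = (-1.1327, -1.1188, 0.6172)
Hamilton product q⊗(0,ω) = (0.7778177, -0.4242642, -0.7778177, 1.1313712)
updated quaternion q' = (0.7223, -0.0085, 0.6912, 0.0226)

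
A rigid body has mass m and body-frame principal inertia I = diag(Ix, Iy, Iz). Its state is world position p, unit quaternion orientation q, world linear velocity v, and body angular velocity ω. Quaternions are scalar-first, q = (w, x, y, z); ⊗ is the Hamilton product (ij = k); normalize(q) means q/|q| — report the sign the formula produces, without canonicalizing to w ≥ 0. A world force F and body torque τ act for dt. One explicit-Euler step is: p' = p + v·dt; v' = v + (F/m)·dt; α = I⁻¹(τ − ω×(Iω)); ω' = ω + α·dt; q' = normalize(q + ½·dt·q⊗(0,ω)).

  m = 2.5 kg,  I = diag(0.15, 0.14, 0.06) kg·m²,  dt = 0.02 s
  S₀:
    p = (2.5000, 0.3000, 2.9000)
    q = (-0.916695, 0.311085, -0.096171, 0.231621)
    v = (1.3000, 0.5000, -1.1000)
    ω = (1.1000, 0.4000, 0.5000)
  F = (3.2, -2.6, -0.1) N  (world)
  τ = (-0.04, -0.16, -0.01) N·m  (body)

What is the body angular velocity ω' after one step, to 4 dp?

ω' = (1.0968, 0.3701, 0.4981)

precession coupling ω×(Iω) = (-0.0160, 0.0495, -0.0044)
α = I⁻¹(τ − ω×Iω) = (-0.1600, -1.4964, -0.0933)
new body rate ω' = (1.0968, 0.3701, 0.4981)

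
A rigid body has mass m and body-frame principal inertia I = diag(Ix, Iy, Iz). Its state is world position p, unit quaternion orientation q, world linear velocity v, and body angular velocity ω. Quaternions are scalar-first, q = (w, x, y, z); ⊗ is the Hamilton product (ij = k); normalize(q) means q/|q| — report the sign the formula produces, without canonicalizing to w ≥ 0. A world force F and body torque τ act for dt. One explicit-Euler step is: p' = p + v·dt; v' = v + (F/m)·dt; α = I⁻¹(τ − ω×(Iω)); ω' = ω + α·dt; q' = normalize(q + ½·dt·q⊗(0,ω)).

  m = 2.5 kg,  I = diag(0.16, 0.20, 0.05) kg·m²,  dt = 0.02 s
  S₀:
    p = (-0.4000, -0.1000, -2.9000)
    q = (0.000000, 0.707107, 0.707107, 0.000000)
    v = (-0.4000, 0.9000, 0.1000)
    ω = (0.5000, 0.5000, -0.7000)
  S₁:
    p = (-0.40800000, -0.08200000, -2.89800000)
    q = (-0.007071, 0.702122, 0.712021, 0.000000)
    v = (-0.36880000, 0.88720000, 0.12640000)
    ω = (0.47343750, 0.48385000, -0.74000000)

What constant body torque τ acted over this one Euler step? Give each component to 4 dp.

τ = (-0.1600, -0.2000, -0.0900)

rate change Δω = (-0.02656250, -0.01615000, -0.04000000)
precession coupling = (0.0525, -0.0385, 0.0100)
I·α + gyro = (-0.1600, -0.2000, -0.0900)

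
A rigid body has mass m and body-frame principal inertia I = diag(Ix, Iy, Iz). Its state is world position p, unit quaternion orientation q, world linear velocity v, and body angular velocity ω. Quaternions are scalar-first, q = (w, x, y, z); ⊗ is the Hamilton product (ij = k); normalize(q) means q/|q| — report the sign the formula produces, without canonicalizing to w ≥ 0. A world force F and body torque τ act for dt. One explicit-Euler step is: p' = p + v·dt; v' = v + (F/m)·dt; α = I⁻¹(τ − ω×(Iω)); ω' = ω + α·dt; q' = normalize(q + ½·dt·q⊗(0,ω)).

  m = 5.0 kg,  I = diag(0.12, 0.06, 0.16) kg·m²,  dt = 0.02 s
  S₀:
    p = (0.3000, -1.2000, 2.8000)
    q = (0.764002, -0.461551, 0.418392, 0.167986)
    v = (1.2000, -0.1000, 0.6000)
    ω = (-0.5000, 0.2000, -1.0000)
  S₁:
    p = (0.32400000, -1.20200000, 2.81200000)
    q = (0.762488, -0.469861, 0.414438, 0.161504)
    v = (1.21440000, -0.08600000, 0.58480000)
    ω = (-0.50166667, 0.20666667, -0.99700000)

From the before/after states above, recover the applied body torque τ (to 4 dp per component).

τ = (-0.0300, 0.0000, 0.0300)

Δω = ω₁−ω₀ = (-0.00166667, 0.00666667, 0.00300000)
ω₀×(Iω₀) = (-0.0200, -0.0200, 0.0060)
applied torque τ = (-0.0300, 0.0000, 0.0300)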